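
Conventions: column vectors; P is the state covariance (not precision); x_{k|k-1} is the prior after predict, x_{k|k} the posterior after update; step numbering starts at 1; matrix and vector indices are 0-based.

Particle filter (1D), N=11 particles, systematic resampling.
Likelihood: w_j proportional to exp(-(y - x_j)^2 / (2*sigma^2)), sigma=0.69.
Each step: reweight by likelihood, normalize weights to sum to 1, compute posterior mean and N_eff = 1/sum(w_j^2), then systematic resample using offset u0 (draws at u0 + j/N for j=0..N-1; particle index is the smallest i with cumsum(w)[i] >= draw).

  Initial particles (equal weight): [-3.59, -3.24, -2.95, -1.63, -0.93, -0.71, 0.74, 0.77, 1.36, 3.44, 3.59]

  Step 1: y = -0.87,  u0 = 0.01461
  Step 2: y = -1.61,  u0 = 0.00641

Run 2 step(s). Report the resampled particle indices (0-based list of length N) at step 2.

resampled_idx = [0, 0, 1, 2, 2, 3, 4, 5, 6, 8, 9]

step 1: w=[0.0002, 0.0010, 0.0040, 0.2050, 0.3746, 0.3661, 0.0247, 0.0223, 0.0020, 0.0000, 0.0000]  mean=-0.9200  Neff=3.1492  idx=[3, 3, 3, 4, 4, 4, 4, 5, 5, 5, 5]
step 2: w=[0.1394, 0.1394, 0.1394, 0.0858, 0.0858, 0.0858, 0.0858, 0.0596, 0.0596, 0.0596, 0.0596]  mean=-1.1704  Neff=9.8037  idx=[0, 0, 1, 2, 2, 3, 4, 5, 6, 8, 9]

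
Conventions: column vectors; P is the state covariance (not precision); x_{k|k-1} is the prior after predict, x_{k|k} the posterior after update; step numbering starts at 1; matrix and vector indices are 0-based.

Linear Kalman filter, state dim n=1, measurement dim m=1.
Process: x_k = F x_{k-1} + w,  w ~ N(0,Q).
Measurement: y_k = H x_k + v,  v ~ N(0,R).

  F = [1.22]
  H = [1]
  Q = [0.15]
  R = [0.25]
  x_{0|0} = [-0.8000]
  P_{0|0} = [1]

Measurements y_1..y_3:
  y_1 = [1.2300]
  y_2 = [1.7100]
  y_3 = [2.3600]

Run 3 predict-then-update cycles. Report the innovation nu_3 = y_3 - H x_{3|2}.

step 1: x^-=[-0.9760]  P^-=[1.6384]  S=[1.8884]  K=[0.8676]  nu=[2.2060]  x^+=[0.9380]  P^+=[0.2169]
step 2: x^-=[1.1443]  P^-=[0.4728]  S=[0.7228]  K=[0.6541]  nu=[0.5657]  x^+=[1.5143]  P^+=[0.1635]
step 3: x^-=[1.8475]  P^-=[0.3934]  S=[0.6434]  K=[0.6114]  nu=[0.5125]  x^+=[2.1609]  P^+=[0.1529]

innov = [0.5125]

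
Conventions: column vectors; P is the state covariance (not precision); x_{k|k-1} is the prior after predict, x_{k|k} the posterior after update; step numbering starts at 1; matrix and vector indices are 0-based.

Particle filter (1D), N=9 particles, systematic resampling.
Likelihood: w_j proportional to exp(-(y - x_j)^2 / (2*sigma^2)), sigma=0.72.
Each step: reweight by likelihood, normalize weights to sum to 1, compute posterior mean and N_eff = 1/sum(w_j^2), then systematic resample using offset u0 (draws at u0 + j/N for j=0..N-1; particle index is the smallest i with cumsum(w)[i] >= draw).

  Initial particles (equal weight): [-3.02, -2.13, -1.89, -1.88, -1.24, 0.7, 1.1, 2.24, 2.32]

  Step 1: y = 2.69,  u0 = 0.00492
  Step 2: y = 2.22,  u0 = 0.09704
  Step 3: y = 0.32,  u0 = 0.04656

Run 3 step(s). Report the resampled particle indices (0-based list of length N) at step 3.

step 1: w=[0.0000, 0.0000, 0.0000, 0.0000, 0.0000, 0.0121, 0.0483, 0.4549, 0.4846]  mean=2.2050  Neff=2.2506  idx=[5, 7, 7, 7, 7, 8, 8, 8, 8]
step 2: w=[0.0133, 0.1239, 0.1239, 0.1239, 0.1239, 0.1228, 0.1228, 0.1228, 0.1228]  mean=2.2587  Neff=8.2058  idx=[1, 2, 3, 4, 5, 6, 7, 7, 8]
step 3: w=[0.1300, 0.1300, 0.1300, 0.1300, 0.0960, 0.0960, 0.0960, 0.0960, 0.0960]  mean=2.2784  Neff=8.7976  idx=[0, 1, 2, 2, 3, 4, 6, 7, 8]

resampled_idx = [0, 1, 2, 2, 3, 4, 6, 7, 8]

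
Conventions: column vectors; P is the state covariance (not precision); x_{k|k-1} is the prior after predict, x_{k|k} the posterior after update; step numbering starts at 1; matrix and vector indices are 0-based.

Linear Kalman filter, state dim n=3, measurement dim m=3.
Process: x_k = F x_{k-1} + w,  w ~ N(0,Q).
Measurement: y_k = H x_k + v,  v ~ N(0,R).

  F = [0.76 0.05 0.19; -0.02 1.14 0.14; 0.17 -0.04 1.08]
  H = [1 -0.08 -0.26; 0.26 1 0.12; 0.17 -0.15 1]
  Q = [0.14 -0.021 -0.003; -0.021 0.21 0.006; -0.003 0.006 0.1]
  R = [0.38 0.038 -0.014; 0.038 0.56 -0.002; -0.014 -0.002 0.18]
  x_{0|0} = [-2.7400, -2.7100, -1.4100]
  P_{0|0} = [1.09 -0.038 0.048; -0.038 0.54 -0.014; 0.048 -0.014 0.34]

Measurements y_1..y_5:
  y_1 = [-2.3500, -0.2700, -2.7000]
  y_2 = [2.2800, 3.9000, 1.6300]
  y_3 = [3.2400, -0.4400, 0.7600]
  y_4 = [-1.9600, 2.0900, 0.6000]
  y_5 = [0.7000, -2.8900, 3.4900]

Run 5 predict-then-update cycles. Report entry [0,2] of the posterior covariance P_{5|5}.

step 1: x^-=[-2.4858, -3.2320, -1.8802]  P^-=[0.7939 -0.0288 0.2476; -0.0288 0.9159 0.0046; 0.2476 0.0046 0.5483]  S=[1.0929 0.1375 0.2306; 0.1375 1.5390 0.0317; 0.2306 0.0317 0.8561]  K=[0.5995 0.0752 0.2877; -0.1401 0.6061 -0.1455; -0.0624 0.0787 0.7027]  nu=[-0.6116, 3.8339, -0.8820]  x^+=[-2.8179, -0.6942, -2.1601]  P^+=[0.2283 0.0043 0.0051; 0.0043 0.3305 0.0234; 0.0051 0.0234 0.1298]
step 2: x^-=[-2.5867, -1.0374, -2.7842]  P^-=[0.2796 0.0073 0.0578; 0.0073 0.6493 0.0393; 0.0578 0.0393 0.2584]  S=[0.6516 0.0503 0.0266; 0.0503 1.2488 -0.0003; 0.0266 -0.0003 0.4685]  K=[0.3928 0.0539 0.2002; -0.1204 0.5301 -0.1142; -0.0476 0.0704 0.5625]  nu=[4.0598, 5.9441, 4.6984]  x^+=[0.2689, 1.0882, 0.0839]  P^+=[0.1504 0.0049 0.0056; 0.0049 0.2885 0.0225; 0.0056 0.0225 0.1042]
step 3: x^-=[0.2747, 1.2469, 0.0928]  P^-=[0.2338 0.0058 0.0430; 0.0058 0.5940 0.0367; 0.0430 0.0367 0.2264]  S=[0.6111 0.0422 0.0126; 0.0422 1.1876 -0.0048; 0.0126 -0.0048 0.4298]  K=[0.3564 0.0485 0.1804; -0.1168 0.5089 -0.1106; -0.0465 0.0670 0.5330]  nu=[3.0892, -1.7694, 0.8075]  x^+=[1.4356, -0.1035, 0.2613]  P^+=[0.1364 0.0043 0.0049; 0.0043 0.2771 0.0215; 0.0049 0.0215 0.0989]
step 4: x^-=[1.1355, -0.1101, 0.5304]  P^-=[0.2252 0.0044 0.0394; 0.0044 0.5787 0.0351; 0.0394 0.0351 0.2196]  S=[0.6040 0.0403 0.0096; 0.0403 1.1702 -0.0064; 0.0096 -0.0064 0.4217]  K=[0.3493 0.0467 0.1754; -0.1163 0.5025 -0.1105; -0.0467 0.0658 0.5261]  nu=[-2.9665, 1.8413, -0.1399]  x^+=[0.1608, 1.1754, 0.7164]  P^+=[0.1335 0.0038 0.0045; 0.0038 0.2737 0.0211; 0.0045 0.0211 0.0976]
step 5: x^-=[0.3171, 1.4371, 0.7540]  P^-=[0.2233 0.0037 0.0384; 0.0037 0.5742 0.0345; 0.0384 0.0345 0.2179]  S=[0.6026 0.0396 0.0089; 0.0396 1.1650 -0.0070; 0.0089 -0.0070 0.4198]  K=[0.3479 0.0462 0.1740; -0.1163 0.5005 -0.1107; -0.0469 0.0654 0.5244]  nu=[0.6939, -4.5000, 2.8976]  x^+=[0.8551, -1.2168, 1.9469]  P^+=[0.1329 0.0036 0.0043; 0.0036 0.2726 0.0210; 0.0043 0.0210 0.0973]

P_post[0,2] = 0.0043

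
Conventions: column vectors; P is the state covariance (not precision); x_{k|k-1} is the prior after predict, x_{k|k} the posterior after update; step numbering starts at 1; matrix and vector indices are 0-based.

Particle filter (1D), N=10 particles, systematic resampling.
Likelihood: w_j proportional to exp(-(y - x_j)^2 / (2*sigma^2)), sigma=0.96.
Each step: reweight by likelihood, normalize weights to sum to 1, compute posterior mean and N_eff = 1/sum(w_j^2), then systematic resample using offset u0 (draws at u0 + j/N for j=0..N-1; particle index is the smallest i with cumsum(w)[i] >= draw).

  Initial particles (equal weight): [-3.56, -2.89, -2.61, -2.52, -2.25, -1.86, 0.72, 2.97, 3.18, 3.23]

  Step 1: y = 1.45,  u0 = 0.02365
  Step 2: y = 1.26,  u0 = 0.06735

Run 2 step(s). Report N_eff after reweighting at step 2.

step 1: w=[0.0000, 0.0000, 0.0001, 0.0001, 0.0004, 0.0019, 0.5295, 0.2019, 0.1394, 0.1267]  mean=1.8283  Neff=2.8042  idx=[6, 6, 6, 6, 6, 6, 7, 7, 8, 9]
step 2: w=[0.1475, 0.1475, 0.1475, 0.1475, 0.1475, 0.1475, 0.0354, 0.0354, 0.0234, 0.0210]  mean=0.9894  Neff=7.4633  idx=[0, 1, 1, 2, 3, 3, 4, 5, 5, 8]

N_eff = 7.4633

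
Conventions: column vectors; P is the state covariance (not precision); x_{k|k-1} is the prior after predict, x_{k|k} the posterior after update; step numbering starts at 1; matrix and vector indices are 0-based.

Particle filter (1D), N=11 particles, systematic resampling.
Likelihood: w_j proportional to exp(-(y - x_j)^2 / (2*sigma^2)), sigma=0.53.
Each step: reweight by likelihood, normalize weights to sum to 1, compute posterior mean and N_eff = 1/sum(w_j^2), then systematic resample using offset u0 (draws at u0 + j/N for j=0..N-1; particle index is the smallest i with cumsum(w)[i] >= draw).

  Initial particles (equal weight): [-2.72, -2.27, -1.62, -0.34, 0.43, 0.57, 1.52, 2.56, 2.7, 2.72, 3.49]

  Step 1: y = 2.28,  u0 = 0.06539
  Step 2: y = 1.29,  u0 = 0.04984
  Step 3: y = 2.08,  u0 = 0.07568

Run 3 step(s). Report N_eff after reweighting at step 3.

step 1: w=[0.0000, 0.0000, 0.0000, 0.0000, 0.0008, 0.0020, 0.1302, 0.3165, 0.2658, 0.2578, 0.0269]  mean=2.5224  Neff=3.9219  idx=[6, 7, 7, 7, 7, 8, 8, 8, 9, 9, 10]
step 2: w=[0.7130, 0.0444, 0.0444, 0.0444, 0.0444, 0.0228, 0.0228, 0.0228, 0.0206, 0.0206, 0.0001]  mean=1.8348  Neff=1.9283  idx=[0, 0, 0, 0, 0, 0, 0, 0, 2, 4, 8]
step 3: w=[0.0896, 0.0896, 0.0896, 0.0896, 0.0896, 0.0896, 0.0896, 0.0896, 0.1039, 0.1039, 0.0755]  mean=1.8267  Neff=10.9293  idx=[0, 1, 2, 3, 4, 5, 6, 7, 8, 9, 10]

N_eff = 10.9293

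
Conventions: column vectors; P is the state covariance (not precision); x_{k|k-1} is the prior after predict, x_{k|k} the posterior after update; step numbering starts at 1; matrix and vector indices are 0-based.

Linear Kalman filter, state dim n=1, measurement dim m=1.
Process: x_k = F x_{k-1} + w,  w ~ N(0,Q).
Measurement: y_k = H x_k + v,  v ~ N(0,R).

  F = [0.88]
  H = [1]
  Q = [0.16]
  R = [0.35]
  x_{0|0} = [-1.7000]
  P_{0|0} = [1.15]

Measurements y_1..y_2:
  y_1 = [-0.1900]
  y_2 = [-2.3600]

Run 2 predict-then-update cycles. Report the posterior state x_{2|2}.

step 1: x^-=[-1.4960]  P^-=[1.0506]  S=[1.4006]  K=[0.7501]  nu=[1.3060]  x^+=[-0.5164]  P^+=[0.2625]
step 2: x^-=[-0.4544]  P^-=[0.3633]  S=[0.7133]  K=[0.5093]  nu=[-1.9056]  x^+=[-1.4250]  P^+=[0.1783]

x_post = [-1.4250]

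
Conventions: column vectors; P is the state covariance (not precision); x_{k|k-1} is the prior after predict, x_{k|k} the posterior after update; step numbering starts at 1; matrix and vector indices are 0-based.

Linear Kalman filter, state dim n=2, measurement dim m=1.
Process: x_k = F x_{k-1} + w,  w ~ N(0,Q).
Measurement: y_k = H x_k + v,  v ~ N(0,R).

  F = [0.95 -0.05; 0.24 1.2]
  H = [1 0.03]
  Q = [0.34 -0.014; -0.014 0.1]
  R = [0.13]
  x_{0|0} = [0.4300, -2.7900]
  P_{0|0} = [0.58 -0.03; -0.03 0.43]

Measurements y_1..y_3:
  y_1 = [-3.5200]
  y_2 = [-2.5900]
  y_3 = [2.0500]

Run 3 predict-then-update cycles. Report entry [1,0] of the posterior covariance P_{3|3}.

P_post[1,0] = -0.0634

step 1: x^-=[0.5480, -3.2448]  P^-=[0.8674 0.0586; 0.0586 0.7353]  S=[1.0016]  K=[0.8678; 0.0805]  nu=[-3.9707]  x^+=[-2.8977, -3.5646]  P^+=[0.1132 -0.0114; -0.0114 0.7288]
step 2: x^-=[-2.5746, -4.9729]  P^-=[0.4450 -0.0448; -0.0448 1.1495]  S=[0.5734]  K=[0.7738; -0.0180]  nu=[0.1338]  x^+=[-2.4711, -4.9753]  P^+=[0.1017 -0.0368; -0.0368 1.1493]
step 3: x^-=[-2.0987, -6.5635]  P^-=[0.4382 -0.1013; -0.1013 1.7396]  S=[0.5636]  K=[0.7720; -0.0871]  nu=[4.3456]  x^+=[1.2560, -6.9421]  P^+=[0.1023 -0.0634; -0.0634 1.7353]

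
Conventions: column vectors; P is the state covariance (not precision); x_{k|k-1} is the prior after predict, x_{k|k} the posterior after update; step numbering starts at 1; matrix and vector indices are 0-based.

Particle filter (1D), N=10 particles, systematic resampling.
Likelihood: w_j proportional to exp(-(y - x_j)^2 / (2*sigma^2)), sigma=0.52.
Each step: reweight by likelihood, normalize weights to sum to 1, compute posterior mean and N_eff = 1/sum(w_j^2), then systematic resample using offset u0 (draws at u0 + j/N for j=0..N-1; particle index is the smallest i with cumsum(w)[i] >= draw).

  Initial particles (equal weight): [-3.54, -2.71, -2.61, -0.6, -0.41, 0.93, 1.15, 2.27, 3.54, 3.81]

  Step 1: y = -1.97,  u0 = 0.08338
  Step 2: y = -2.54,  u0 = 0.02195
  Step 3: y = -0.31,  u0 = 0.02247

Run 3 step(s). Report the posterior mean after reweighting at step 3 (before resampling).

post_mean = -2.6395

step 1: w=[0.0118, 0.4106, 0.5299, 0.0351, 0.0126, 0.0000, 0.0000, 0.0000, 0.0000, 0.0000]  mean=-2.5638  Neff=2.2179  idx=[1, 1, 1, 1, 2, 2, 2, 2, 2, 3]
step 2: w=[0.1084, 0.1084, 0.1084, 0.1084, 0.1133, 0.1133, 0.1133, 0.1133, 0.1133, 0.0001]  mean=-2.6531  Neff=8.9976  idx=[0, 1, 2, 2, 3, 4, 5, 6, 7, 8]
step 3: w=[0.0591, 0.0591, 0.0591, 0.0591, 0.0591, 0.1409, 0.1409, 0.1409, 0.1409, 0.1409]  mean=-2.6395  Neff=8.5663  idx=[0, 2, 3, 5, 5, 6, 7, 8, 8, 9]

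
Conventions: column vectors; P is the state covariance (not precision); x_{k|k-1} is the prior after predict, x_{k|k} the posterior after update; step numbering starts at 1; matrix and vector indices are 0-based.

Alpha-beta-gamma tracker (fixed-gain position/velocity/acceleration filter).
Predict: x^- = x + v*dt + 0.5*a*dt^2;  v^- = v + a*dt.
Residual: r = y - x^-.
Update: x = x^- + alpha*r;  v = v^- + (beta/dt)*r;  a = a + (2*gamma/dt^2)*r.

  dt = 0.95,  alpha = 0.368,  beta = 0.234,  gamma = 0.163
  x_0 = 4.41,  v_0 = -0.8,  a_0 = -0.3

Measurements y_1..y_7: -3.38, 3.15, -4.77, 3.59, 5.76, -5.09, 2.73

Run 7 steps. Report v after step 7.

step 1: x_pred=3.5146  r=-6.8946  x^+=0.9774  v^+=-2.7833  a^+=-2.7905
step 2: x_pred=-2.9259  r=6.0759  x^+=-0.6900  v^+=-3.9376  a^+=-0.5957
step 3: x_pred=-4.6995  r=-0.0705  x^+=-4.7255  v^+=-4.5209  a^+=-0.6212
step 4: x_pred=-9.3007  r=12.8907  x^+=-4.5569  v^+=-1.9359  a^+=4.0351
step 5: x_pred=-4.5751  r=10.3351  x^+=-0.7718  v^+=4.4432  a^+=7.7684
step 6: x_pred=6.9547  r=-12.0447  x^+=2.5223  v^+=8.8564  a^+=3.4176
step 7: x_pred=12.4780  r=-9.7480  x^+=8.8907  v^+=9.7020  a^+=-0.1036

v_post = 9.7020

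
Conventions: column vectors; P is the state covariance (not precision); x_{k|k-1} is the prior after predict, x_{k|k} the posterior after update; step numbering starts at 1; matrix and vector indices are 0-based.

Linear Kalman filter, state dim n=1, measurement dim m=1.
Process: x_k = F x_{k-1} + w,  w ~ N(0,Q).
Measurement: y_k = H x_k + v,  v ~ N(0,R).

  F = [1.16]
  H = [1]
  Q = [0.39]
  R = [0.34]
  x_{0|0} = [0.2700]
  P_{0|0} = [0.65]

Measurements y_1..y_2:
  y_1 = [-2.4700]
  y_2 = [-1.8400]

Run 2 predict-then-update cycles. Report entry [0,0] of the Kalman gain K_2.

step 1: x^-=[0.3132]  P^-=[1.2646]  S=[1.6046]  K=[0.7881]  nu=[-2.7832]  x^+=[-1.8803]  P^+=[0.2680]
step 2: x^-=[-2.1811]  P^-=[0.7506]  S=[1.0906]  K=[0.6882]  nu=[0.3411]  x^+=[-1.9464]  P^+=[0.2340]

K[0,0] = 0.6882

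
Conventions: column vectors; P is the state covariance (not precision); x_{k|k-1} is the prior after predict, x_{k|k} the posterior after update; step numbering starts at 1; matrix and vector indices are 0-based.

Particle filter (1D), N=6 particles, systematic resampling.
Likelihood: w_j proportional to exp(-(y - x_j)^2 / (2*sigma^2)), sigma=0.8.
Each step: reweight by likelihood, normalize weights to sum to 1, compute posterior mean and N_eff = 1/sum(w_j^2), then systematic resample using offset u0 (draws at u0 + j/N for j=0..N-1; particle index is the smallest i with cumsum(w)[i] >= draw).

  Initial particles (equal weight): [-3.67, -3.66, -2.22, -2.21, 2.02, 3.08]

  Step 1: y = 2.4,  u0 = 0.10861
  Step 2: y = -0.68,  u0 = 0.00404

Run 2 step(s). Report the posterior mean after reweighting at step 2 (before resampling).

post_mean = 2.0250

step 1: w=[0.0000, 0.0000, 0.0000, 0.0000, 0.5618, 0.4382]  mean=2.4845  Neff=1.9699  idx=[4, 4, 4, 5, 5, 5]
step 2: w=[0.3318, 0.3318, 0.3318, 0.0016, 0.0016, 0.0016]  mean=2.0250  Neff=3.0285  idx=[0, 0, 1, 1, 2, 2]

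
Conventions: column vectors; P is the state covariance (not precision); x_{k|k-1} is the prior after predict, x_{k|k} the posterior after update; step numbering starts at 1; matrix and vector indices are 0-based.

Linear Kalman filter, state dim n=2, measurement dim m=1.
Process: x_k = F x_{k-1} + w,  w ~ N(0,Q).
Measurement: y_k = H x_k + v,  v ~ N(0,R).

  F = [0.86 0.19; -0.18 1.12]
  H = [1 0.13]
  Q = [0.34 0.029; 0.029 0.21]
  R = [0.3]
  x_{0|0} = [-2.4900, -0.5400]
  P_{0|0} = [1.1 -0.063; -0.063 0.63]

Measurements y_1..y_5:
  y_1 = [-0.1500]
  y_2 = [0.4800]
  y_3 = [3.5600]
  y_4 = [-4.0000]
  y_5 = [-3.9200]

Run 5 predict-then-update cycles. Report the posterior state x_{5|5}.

x_post = [-2.8942, -3.7046]

step 1: x^-=[-2.2440, -0.1566]  P^-=[1.1557 -0.0657; -0.0657 1.0613]  S=[1.4566]  K=[0.7876; 0.0496]  nu=[2.1144]  x^+=[-0.5788, -0.0518]  P^+=[0.2522 -0.1226; -0.1226 1.0577]
step 2: x^-=[-0.5076, 0.0462]  P^-=[0.5246 0.1011; 0.1011 1.5944]  S=[0.8779]  K=[0.6126; 0.3513]  nu=[0.9816]  x^+=[0.0937, 0.3910]  P^+=[0.1952 -0.0878; -0.0878 1.4861]
step 3: x^-=[0.1549, 0.4211]  P^-=[0.5093 0.2335; 0.2335 2.1159]  S=[0.9058]  K=[0.5958; 0.5614]  nu=[3.3503]  x^+=[2.1511, 2.3020]  P^+=[0.1878 -0.0695; -0.0695 1.8304]
step 4: x^-=[2.2873, 2.1911]  P^-=[0.5222 0.3249; 0.3249 2.5402]  S=[0.9496]  K=[0.5944; 0.6898]  nu=[-6.5722]  x^+=[-1.6192, -2.3425]  P^+=[0.1867 -0.0645; -0.0645 2.0883]
step 5: x^-=[-1.8376, -2.3322]  P^-=[0.5324 0.3845; 0.3845 2.8616]  S=[0.9807]  K=[0.5938; 0.7714]  nu=[-1.7792]  x^+=[-2.8942, -3.7046]  P^+=[0.1866 -0.0647; -0.0647 2.2780]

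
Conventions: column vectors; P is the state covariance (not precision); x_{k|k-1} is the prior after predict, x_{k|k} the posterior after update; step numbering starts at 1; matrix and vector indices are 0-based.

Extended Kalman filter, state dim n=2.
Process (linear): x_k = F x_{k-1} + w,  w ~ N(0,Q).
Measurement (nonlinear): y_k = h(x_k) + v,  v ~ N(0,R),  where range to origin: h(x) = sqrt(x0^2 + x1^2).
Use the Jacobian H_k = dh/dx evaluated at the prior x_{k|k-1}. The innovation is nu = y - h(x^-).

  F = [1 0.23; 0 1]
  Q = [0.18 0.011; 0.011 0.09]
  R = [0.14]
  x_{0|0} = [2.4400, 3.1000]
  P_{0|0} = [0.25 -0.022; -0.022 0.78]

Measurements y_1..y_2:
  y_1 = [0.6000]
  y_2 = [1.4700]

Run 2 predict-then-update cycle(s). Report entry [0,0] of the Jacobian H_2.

step 1: x^-=[3.1530, 3.1000]  P^-=[0.4611 0.1684; 0.1684 0.8700]  H_jac=[0.7131 0.7011]  S=[0.9705]  K=[0.4605; 0.7522]  nu=[-3.8217]  x^+=[1.3932, 0.2252]  P^+=[0.2554 -0.1678; -0.1678 0.3208]
step 2: x^-=[1.4450, 0.2252]  P^-=[0.3752 -0.0830; -0.0830 0.4108]  H_jac=[0.9881 0.1540]  S=[0.4908]  K=[0.7293; -0.0381]  nu=[0.0076]  x^+=[1.4505, 0.2249]  P^+=[0.1141 -0.0693; -0.0693 0.4101]

H_jac[0,0] = 0.9881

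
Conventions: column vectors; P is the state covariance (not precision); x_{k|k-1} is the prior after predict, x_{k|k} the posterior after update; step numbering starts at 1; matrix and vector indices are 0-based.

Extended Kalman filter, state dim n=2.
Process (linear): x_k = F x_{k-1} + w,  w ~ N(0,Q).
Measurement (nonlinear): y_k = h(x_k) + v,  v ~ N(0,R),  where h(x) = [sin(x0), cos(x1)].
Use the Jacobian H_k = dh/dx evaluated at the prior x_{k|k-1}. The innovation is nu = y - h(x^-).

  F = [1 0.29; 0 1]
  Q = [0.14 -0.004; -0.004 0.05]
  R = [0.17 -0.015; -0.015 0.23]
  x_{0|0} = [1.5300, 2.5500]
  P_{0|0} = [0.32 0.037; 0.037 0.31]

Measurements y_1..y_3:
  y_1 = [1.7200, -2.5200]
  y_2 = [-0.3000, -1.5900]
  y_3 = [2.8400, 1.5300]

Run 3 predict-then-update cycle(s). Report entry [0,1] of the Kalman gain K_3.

step 1: x^-=[2.2695, 2.5500]  P^-=[0.5075 0.1229; 0.1229 0.3600]  H_jac=[-0.6432 0.0000; 0.0000 -0.5577]  S=[0.3800 0.0291; 0.0291 0.3420]  K=[-0.8493 -0.1282; -0.1642 -0.5731]  nu=[0.9543, -1.6899]  x^+=[1.6756, 3.3619]  P^+=[0.2215 0.0300; 0.0300 0.2320]
step 2: x^-=[2.6506, 3.3619]  P^-=[0.3984 0.0933; 0.0933 0.2820]  H_jac=[-0.8818 0.0000; 0.0000 0.2185]  S=[0.4798 -0.0330; -0.0330 0.2435]  K=[-0.7333 -0.0156; -0.1555 0.2320]  nu=[-0.7715, -0.6142]  x^+=[3.2259, 3.3394]  P^+=[0.1411 0.0339; 0.0339 0.2549]
step 3: x^-=[4.1943, 3.3394]  P^-=[0.3222 0.1038; 0.1038 0.3049]  H_jac=[-0.4952 0.0000; 0.0000 0.1965]  S=[0.2490 -0.0251; -0.0251 0.2418]  K=[-0.6389 0.0181; -0.1834 0.2287]  nu=[3.7088, 2.5105]  x^+=[1.8699, 3.2333]  P^+=[0.2199 0.0699; 0.0699 0.2817]

K[0,1] = 0.0181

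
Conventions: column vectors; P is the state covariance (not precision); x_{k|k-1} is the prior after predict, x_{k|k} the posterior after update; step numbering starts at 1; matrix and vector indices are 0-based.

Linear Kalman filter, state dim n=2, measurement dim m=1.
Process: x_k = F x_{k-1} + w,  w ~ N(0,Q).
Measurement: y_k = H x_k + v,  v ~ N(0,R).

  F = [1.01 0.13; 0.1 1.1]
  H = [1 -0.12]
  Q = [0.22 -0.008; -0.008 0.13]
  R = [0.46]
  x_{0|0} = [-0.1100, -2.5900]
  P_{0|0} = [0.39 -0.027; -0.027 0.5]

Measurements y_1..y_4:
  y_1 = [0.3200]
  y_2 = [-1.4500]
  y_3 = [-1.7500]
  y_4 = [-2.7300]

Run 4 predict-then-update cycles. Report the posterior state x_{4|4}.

step 1: x^-=[-0.4478, -2.8600]  P^-=[0.6192 0.0725; 0.0725 0.7330]  S=[1.0723]  K=[0.5693; -0.0144]  nu=[0.4246]  x^+=[-0.2061, -2.8661]  P^+=[0.2716 0.0813; 0.0813 0.7327]
step 2: x^-=[-0.5807, -3.1733]  P^-=[0.5308 0.2156; 0.2156 1.0372]  S=[0.9540]  K=[0.5293; 0.0955]  nu=[-1.2501]  x^+=[-1.2424, -3.2928]  P^+=[0.2636 0.1674; 0.1674 1.0285]
step 3: x^-=[-1.6829, -3.7463]  P^-=[0.5502 0.3538; 0.3538 1.4140]  S=[0.9456]  K=[0.5369; 0.1947]  nu=[-0.5167]  x^+=[-1.9603, -3.8469]  P^+=[0.2776 0.2549; 0.2549 1.3781]
step 4: x^-=[-2.4800, -4.4276]  P^-=[0.5934 0.5037; 0.5037 1.8564]  S=[0.9592]  K=[0.5556; 0.2928]  nu=[-0.7813]  x^+=[-2.9141, -4.6564]  P^+=[0.2973 0.3476; 0.3476 1.7741]

x_post = [-2.9141, -4.6564]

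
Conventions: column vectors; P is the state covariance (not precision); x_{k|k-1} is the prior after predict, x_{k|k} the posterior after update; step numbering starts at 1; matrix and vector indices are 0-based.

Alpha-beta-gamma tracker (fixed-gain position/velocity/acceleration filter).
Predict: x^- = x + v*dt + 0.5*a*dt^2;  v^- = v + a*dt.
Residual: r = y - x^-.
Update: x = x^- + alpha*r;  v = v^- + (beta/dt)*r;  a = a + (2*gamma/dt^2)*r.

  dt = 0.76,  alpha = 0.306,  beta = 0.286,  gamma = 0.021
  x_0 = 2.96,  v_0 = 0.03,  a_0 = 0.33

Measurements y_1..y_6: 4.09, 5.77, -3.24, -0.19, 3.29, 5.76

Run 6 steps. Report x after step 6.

x_post = 1.6009

step 1: x_pred=3.0781  r=1.0119  x^+=3.3877  v^+=0.6616  a^+=0.4036
step 2: x_pred=4.0071  r=1.7629  x^+=4.5466  v^+=1.6317  a^+=0.5318
step 3: x_pred=5.9402  r=-9.1802  x^+=3.1311  v^+=-1.4188  a^+=-0.1358
step 4: x_pred=2.0136  r=-2.2036  x^+=1.3393  v^+=-2.3512  a^+=-0.2960
step 5: x_pred=-0.5331  r=3.8231  x^+=0.6367  v^+=-1.1375  a^+=-0.0180
step 6: x_pred=-0.2329  r=5.9929  x^+=1.6009  v^+=1.1041  a^+=0.4178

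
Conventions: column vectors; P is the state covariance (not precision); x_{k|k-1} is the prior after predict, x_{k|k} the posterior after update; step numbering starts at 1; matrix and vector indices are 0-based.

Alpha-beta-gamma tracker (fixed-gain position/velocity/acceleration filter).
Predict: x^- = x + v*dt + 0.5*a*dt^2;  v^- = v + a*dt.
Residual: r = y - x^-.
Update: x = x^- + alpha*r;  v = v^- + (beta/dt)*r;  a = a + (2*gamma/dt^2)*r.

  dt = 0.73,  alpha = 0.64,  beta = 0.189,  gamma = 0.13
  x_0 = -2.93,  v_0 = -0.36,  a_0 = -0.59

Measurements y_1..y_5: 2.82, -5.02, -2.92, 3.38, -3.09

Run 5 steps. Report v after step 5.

step 1: x_pred=-3.3500  r=6.1700  x^+=0.5988  v^+=0.8067  a^+=2.4203
step 2: x_pred=1.8326  r=-6.8526  x^+=-2.5531  v^+=0.7994  a^+=-0.9230
step 3: x_pred=-2.2154  r=-0.7046  x^+=-2.6664  v^+=-0.0568  a^+=-1.2668
step 4: x_pred=-3.0454  r=6.4254  x^+=1.0669  v^+=0.6820  a^+=1.8681
step 5: x_pred=2.0625  r=-5.1525  x^+=-1.2351  v^+=0.7117  a^+=-0.6457

v_post = 0.7117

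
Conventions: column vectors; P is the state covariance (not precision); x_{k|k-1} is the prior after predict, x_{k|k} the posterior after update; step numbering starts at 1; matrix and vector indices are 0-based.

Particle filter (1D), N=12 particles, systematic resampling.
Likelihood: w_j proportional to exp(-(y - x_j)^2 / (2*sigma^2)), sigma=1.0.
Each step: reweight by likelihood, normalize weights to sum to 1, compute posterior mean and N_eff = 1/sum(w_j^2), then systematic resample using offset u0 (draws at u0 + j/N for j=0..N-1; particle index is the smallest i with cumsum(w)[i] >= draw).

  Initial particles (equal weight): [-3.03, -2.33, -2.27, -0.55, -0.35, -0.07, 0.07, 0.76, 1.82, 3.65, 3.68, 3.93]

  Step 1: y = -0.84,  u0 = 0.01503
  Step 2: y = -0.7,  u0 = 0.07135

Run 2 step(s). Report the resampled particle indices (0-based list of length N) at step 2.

resampled_idx = [2, 3, 3, 4, 5, 6, 6, 7, 8, 9, 10, 11]

step 1: w=[0.0210, 0.0760, 0.0829, 0.2211, 0.2045, 0.1714, 0.1524, 0.0641, 0.0067, 0.0000, 0.0000, 0.0000]  mean=-0.5623  Neff=6.2299  idx=[0, 2, 3, 3, 3, 4, 4, 4, 5, 5, 6, 7]
step 2: w=[0.0075, 0.0329, 0.1114, 0.1114, 0.1114, 0.1060, 0.1060, 0.1060, 0.0924, 0.0924, 0.0838, 0.0388]  mean=-0.3699  Neff=10.2362  idx=[2, 3, 3, 4, 5, 6, 6, 7, 8, 9, 10, 11]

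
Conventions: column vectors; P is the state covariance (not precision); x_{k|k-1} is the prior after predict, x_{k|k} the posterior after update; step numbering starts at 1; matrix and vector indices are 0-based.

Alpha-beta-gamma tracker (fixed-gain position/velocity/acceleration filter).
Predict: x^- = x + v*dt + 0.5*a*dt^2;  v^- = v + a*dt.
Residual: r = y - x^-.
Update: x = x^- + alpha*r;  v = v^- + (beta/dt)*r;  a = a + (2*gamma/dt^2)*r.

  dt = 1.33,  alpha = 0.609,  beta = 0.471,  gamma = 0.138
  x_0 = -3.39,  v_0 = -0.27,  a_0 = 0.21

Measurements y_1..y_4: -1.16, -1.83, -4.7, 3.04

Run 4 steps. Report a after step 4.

step 1: x_pred=-3.5634  r=2.4034  x^+=-2.0997  v^+=0.8604  a^+=0.5850
step 2: x_pred=-0.4380  r=-1.3920  x^+=-1.2857  v^+=1.1455  a^+=0.3678
step 3: x_pred=0.5631  r=-5.2631  x^+=-2.6421  v^+=-0.2292  a^+=-0.4534
step 4: x_pred=-3.3480  r=6.3880  x^+=0.5423  v^+=1.4300  a^+=0.5433

a_post = 0.5433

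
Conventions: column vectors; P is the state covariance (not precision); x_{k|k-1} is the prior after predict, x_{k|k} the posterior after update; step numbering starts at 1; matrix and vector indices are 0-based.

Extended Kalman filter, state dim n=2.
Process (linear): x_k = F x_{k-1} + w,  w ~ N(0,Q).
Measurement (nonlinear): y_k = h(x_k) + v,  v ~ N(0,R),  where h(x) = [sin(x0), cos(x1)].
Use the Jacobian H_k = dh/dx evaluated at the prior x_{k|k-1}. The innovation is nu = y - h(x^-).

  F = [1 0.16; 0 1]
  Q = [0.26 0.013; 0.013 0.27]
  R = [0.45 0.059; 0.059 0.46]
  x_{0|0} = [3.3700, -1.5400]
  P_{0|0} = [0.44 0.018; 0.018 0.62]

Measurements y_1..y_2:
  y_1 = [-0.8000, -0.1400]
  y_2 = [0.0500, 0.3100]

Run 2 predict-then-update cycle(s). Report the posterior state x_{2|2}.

step 1: x^-=[3.1236, -1.5400]  P^-=[0.7216 0.1302; 0.1302 0.8900]  H_jac=[-0.9998 0.0000; 0.0000 0.9995]  S=[1.1714 -0.0711; -0.0711 1.3492]  K=[-0.6120 0.0642; -0.0713 0.6556]  nu=[-0.8180, -0.1708]  x^+=[3.6133, -1.5936]  P^+=[0.2717 -0.0066; -0.0066 0.2975]
step 2: x^-=[3.3583, -1.5936]  P^-=[0.5372 0.0540; 0.0540 0.5675]  H_jac=[-0.9766 0.0000; 0.0000 0.9997]  S=[0.9624 0.0063; 0.0063 1.0272]  K=[-0.5455 0.0559; -0.0584 0.5527]  nu=[0.2650, 0.3328]  x^+=[3.2323, -1.4252]  P^+=[0.2480 -0.0065; -0.0065 0.2509]

x_post = [3.2323, -1.4252]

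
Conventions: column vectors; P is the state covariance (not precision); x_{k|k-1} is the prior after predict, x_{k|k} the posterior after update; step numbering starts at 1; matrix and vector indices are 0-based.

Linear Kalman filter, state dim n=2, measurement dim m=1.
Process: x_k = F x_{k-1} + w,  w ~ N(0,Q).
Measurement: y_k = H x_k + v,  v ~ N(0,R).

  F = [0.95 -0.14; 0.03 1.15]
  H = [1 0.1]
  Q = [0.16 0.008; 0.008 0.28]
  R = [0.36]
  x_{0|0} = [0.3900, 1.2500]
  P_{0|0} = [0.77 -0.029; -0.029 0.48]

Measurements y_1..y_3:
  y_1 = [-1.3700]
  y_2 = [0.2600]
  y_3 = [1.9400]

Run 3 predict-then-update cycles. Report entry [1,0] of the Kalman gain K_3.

step 1: x^-=[0.1955, 1.4492]  P^-=[0.8720 -0.0789; -0.0789 0.9135]  S=[1.2254]  K=[0.7052; 0.0102]  nu=[-1.7104]  x^+=[-1.0107, 1.4318]  P^+=[0.2626 -0.0877; -0.0877 0.9134]
step 2: x^-=[-1.1606, 1.6163]  P^-=[0.4383 -0.2270; -0.2270 1.4821]  S=[0.7677]  K=[0.5413; -0.1026]  nu=[1.2590]  x^+=[-0.4791, 1.4871]  P^+=[0.2133 -0.1843; -0.1843 1.4740]
step 3: x^-=[-0.6633, 1.6958]  P^-=[0.4304 -0.4239; -0.4239 2.2169]  S=[0.7278]  K=[0.5332; -0.2778]  nu=[2.4338]  x^+=[0.6342, 1.0197]  P^+=[0.2235 -0.3161; -0.3161 2.1607]

K[1,0] = -0.2778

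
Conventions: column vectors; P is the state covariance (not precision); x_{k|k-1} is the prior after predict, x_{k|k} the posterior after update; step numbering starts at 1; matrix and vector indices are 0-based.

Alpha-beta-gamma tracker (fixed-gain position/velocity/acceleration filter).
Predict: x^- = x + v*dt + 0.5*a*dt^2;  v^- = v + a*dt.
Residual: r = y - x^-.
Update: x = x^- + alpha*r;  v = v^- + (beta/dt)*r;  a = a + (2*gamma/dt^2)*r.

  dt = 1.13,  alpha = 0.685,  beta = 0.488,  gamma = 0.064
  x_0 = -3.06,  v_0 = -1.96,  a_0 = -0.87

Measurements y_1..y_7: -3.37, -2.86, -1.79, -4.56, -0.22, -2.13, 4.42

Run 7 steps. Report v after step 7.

step 1: x_pred=-5.8303  r=2.4603  x^+=-4.1450  v^+=-1.8806  a^+=-0.6234
step 2: x_pred=-6.6681  r=3.8081  x^+=-4.0595  v^+=-0.9405  a^+=-0.2416
step 3: x_pred=-5.2766  r=3.4866  x^+=-2.8883  v^+=0.2922  a^+=0.1079
step 4: x_pred=-2.4893  r=-2.0707  x^+=-3.9077  v^+=-0.4802  a^+=-0.0997
step 5: x_pred=-4.5140  r=4.2940  x^+=-1.5726  v^+=1.2615  a^+=0.3307
step 6: x_pred=0.0640  r=-2.1940  x^+=-1.4389  v^+=0.6877  a^+=0.1108
step 7: x_pred=-0.5910  r=5.0110  x^+=2.8415  v^+=2.9770  a^+=0.6131

v_post = 2.9770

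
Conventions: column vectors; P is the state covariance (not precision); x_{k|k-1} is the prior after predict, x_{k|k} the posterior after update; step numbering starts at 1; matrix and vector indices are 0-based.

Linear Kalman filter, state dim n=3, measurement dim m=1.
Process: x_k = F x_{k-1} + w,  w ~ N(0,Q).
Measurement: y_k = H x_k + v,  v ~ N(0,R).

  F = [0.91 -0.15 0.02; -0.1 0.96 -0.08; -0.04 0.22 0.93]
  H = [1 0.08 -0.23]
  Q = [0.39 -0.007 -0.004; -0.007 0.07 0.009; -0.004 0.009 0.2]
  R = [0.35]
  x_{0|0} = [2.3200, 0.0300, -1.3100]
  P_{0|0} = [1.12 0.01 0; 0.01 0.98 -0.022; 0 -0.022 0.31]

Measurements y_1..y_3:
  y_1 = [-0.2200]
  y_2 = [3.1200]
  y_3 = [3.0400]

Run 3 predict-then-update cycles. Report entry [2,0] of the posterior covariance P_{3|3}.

step 1: x^-=[2.0805, -0.0984, -1.3045]  P^-=[1.3370 -0.2423 -0.0663; -0.2423 0.9878 0.1775; -0.0663 0.1775 0.5082]  S=[1.7054]  K=[0.7816; -0.1197; -0.0991]  nu=[-2.5927]  x^+=[0.0542, 0.2119, -1.0476]  P^+=[0.2953 -0.0828 0.0658; -0.0828 0.9634 0.1573; 0.0658 0.1573 0.4914]
step 2: x^-=[-0.0034, 0.2819, -0.9298]  P^-=[0.6805 -0.2470 -0.0201; -0.2470 0.9567 0.3139; -0.0201 0.3139 0.7331]  S=[1.0336]  K=[0.6437; -0.2347; -0.1583]  nu=[2.8870]  x^+=[1.8550, -0.3958, -1.3868]  P^+=[0.2522 -0.0908 0.0852; -0.0908 0.8998 0.2754; 0.0852 0.2754 0.7072]
step 3: x^-=[1.7197, -0.4545, -1.4510]  P^-=[0.6456 -0.2391 -0.0136; -0.2391 0.8828 0.3863; -0.0136 0.3863 0.9635]  S=[1.0060]  K=[0.6258; -0.2558; -0.2031]  nu=[1.0229]  x^+=[2.3599, -0.7162, -1.6588]  P^+=[0.2516 -0.0781 0.1143; -0.0781 0.8169 0.3341; 0.1143 0.3341 0.9221]

P_post[2,0] = 0.1143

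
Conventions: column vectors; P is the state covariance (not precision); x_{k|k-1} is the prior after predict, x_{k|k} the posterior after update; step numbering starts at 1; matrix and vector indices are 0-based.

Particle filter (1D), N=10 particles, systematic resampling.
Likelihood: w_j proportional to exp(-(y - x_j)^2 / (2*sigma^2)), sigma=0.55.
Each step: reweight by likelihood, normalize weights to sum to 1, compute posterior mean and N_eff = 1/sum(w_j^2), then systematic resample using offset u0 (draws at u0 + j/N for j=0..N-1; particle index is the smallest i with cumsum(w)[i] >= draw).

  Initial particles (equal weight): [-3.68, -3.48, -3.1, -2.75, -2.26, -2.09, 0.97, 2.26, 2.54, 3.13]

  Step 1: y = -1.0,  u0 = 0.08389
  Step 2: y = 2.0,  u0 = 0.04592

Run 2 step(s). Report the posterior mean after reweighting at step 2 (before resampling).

post_mean = -2.0967

step 1: w=[0.0000, 0.0002, 0.0031, 0.0286, 0.3273, 0.6334, 0.0074, 0.0000, 0.0000, 0.0000]  mean=-2.1453  Neff=1.9637  idx=[4, 4, 4, 5, 5, 5, 5, 5, 5, 5]
step 2: w=[0.0131, 0.0131, 0.0131, 0.1372, 0.1372, 0.1372, 0.1372, 0.1372, 0.1372, 0.1372]  mean=-2.0967  Neff=7.5565  idx=[3, 3, 4, 5, 5, 6, 7, 8, 8, 9]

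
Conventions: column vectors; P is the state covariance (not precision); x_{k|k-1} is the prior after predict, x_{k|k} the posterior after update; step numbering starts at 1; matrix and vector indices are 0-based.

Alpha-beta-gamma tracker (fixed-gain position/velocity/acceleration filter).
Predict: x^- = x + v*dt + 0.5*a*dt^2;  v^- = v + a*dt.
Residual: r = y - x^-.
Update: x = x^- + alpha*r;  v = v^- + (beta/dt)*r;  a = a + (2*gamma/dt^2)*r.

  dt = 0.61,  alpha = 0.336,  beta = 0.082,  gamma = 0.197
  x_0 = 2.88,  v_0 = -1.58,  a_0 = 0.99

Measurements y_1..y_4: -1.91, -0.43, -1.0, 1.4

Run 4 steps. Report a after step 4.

step 1: x_pred=2.1004  r=-4.0104  x^+=0.7529  v^+=-1.5152  a^+=-3.2564
step 2: x_pred=-0.7772  r=0.3472  x^+=-0.6606  v^+=-3.4549  a^+=-2.8888
step 3: x_pred=-3.3055  r=2.3055  x^+=-2.5309  v^+=-4.9072  a^+=-0.4475
step 4: x_pred=-5.6075  r=7.0075  x^+=-3.2530  v^+=-4.2382  a^+=6.9724

a_post = 6.9724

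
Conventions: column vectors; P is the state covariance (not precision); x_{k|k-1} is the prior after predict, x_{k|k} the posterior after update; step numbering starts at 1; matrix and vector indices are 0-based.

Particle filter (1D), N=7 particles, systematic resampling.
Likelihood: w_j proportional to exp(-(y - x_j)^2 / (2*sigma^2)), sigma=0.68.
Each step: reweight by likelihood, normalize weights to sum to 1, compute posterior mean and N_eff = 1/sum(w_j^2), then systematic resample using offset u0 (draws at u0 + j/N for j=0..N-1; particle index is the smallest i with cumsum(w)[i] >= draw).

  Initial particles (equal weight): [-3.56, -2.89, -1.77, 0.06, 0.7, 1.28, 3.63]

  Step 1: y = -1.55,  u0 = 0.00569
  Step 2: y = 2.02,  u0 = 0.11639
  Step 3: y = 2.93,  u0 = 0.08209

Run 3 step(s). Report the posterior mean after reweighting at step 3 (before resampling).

step 1: w=[0.0108, 0.1226, 0.8110, 0.0518, 0.0036, 0.0001, 0.0000]  mean=-1.8226  Neff=1.4802  idx=[0, 2, 2, 2, 2, 2, 2]
step 2: w=[0.0000, 0.1667, 0.1667, 0.1667, 0.1667, 0.1667, 0.1667]  mean=-1.7700  Neff=6.0000  idx=[1, 2, 3, 4, 5, 5, 6]
step 3: w=[0.1429, 0.1429, 0.1429, 0.1429, 0.1429, 0.1429, 0.1429]  mean=-1.7700  Neff=7.0000  idx=[0, 1, 2, 3, 4, 5, 6]

post_mean = -1.7700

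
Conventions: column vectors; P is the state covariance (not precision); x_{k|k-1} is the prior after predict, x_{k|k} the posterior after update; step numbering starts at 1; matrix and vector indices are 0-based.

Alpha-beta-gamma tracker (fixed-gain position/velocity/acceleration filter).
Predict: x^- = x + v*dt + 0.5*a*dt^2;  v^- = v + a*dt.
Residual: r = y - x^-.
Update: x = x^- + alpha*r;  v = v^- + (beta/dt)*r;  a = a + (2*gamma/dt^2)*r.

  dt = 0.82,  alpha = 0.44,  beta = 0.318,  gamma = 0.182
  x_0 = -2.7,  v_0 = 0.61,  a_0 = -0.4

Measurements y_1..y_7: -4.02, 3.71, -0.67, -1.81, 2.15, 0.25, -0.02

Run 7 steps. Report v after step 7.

step 1: x_pred=-2.3343  r=-1.6857  x^+=-3.0760  v^+=-0.3717  a^+=-1.3126
step 2: x_pred=-3.8221  r=7.5321  x^+=-0.5080  v^+=1.4730  a^+=2.7649
step 3: x_pred=1.6294  r=-2.2994  x^+=0.6177  v^+=2.8485  a^+=1.5201
step 4: x_pred=3.4645  r=-5.2745  x^+=1.1437  v^+=2.0495  a^+=-1.3352
step 5: x_pred=2.3754  r=-0.2254  x^+=2.2762  v^+=0.8672  a^+=-1.4572
step 6: x_pred=2.4975  r=-2.2475  x^+=1.5086  v^+=-1.1992  a^+=-2.6738
step 7: x_pred=-0.3737  r=0.3537  x^+=-0.2181  v^+=-3.2546  a^+=-2.4823

v_post = -3.2546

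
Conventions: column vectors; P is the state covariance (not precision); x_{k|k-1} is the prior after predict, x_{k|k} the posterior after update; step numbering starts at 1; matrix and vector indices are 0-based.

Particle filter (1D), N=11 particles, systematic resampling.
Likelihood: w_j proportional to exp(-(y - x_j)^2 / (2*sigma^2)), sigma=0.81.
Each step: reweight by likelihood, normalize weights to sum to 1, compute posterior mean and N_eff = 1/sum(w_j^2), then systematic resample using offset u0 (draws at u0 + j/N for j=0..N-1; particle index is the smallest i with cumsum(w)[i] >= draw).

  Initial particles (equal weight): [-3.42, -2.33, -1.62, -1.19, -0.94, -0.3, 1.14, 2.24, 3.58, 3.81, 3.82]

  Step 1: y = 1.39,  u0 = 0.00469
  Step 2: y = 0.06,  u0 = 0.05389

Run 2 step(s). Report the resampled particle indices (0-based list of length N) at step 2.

step 1: w=[0.0000, 0.0000, 0.0006, 0.0037, 0.0093, 0.0661, 0.5559, 0.3362, 0.0151, 0.0067, 0.0065]  mean=1.4571  Neff=2.3431  idx=[4, 6, 6, 6, 6, 6, 6, 7, 7, 7, 7]
step 2: w=[0.1535, 0.1352, 0.1352, 0.1352, 0.1352, 0.1352, 0.1352, 0.0088, 0.0088, 0.0088, 0.0088]  mean=0.8594  Neff=7.4862  idx=[0, 0, 1, 2, 2, 3, 4, 4, 5, 6, 6]

resampled_idx = [0, 0, 1, 2, 2, 3, 4, 4, 5, 6, 6]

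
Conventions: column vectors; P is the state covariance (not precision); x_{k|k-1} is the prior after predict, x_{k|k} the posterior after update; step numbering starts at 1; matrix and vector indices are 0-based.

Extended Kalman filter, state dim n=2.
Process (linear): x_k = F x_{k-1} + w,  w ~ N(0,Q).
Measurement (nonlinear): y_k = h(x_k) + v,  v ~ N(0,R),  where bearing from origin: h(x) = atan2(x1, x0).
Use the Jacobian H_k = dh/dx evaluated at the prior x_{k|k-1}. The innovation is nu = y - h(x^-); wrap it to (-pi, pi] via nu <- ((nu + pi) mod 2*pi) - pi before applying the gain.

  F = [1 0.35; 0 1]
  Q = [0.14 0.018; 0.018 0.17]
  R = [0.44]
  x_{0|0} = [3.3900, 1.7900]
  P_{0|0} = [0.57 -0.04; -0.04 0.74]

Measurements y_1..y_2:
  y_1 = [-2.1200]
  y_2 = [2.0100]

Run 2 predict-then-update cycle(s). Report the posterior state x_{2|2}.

step 1: x^-=[4.0165, 1.7900]  P^-=[0.7726 0.2370; 0.2370 0.9100]  H_jac=[-0.0926 0.2077]  S=[0.4768]  K=[-0.0468; 0.3504]  nu=[-2.5392]  x^+=[4.1352, 0.9001]  P^+=[0.7716 0.2448; 0.2448 0.8514]
step 2: x^-=[4.4503, 0.9001]  P^-=[1.1873 0.5608; 0.5608 1.0214]  H_jac=[-0.0437 0.2159]  S=[0.4793]  K=[0.1444; 0.4090]  nu=[1.8104]  x^+=[4.7118, 1.6405]  P^+=[1.1773 0.5325; 0.5325 0.9413]

x_post = [4.7118, 1.6405]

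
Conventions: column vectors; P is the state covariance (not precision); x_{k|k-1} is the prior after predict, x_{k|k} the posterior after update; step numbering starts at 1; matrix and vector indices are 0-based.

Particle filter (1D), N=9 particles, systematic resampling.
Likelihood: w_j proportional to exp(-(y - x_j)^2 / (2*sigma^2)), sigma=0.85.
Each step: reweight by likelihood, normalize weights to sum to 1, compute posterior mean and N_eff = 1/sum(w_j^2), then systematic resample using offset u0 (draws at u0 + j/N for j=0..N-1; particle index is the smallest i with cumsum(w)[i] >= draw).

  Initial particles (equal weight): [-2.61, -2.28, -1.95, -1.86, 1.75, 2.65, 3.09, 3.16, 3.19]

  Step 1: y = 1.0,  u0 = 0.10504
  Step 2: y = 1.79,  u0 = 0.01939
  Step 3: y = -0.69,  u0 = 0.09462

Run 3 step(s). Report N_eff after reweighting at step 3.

N_eff = 8.0540

step 1: w=[0.0001, 0.0006, 0.0025, 0.0036, 0.7054, 0.1582, 0.0507, 0.0412, 0.0377]  mean=2.0472  Neff=1.8930  idx=[4, 4, 4, 4, 4, 4, 5, 6, 8]
step 2: w=[0.1395, 0.1395, 0.1395, 0.1395, 0.1395, 0.1395, 0.0837, 0.0434, 0.0360]  mean=1.9352  Neff=7.8783  idx=[0, 0, 1, 2, 3, 4, 4, 5, 6]
step 3: w=[0.1246, 0.1246, 0.1246, 0.1246, 0.1246, 0.1246, 0.1246, 0.1246, 0.0034]  mean=1.7531  Neff=8.0540  idx=[0, 1, 2, 3, 4, 5, 6, 7, 7]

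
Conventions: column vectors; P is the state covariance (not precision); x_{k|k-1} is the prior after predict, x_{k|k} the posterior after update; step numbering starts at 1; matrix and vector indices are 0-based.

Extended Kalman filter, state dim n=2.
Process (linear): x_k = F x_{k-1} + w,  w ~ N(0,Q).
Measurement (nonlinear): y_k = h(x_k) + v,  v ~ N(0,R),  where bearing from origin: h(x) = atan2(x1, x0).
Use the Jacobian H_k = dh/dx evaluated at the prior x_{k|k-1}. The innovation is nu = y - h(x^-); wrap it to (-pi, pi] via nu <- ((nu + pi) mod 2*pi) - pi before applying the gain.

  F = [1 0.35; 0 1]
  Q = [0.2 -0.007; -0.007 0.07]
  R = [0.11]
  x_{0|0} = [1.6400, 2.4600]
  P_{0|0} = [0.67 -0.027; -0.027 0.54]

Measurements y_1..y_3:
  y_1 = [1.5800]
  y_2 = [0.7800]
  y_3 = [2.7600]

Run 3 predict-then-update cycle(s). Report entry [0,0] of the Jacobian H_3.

step 1: x^-=[2.5010, 2.4600]  P^-=[0.9173 0.1550; 0.1550 0.6100]  H_jac=[-0.1999 0.2032]  S=[0.1593]  K=[-0.9535; 0.5839]  nu=[0.8029]  x^+=[1.7354, 2.9288]  P^+=[0.7725 0.2437; 0.2437 0.5557]
step 2: x^-=[2.7605, 2.9288]  P^-=[1.2111 0.4312; 0.4312 0.6257]  H_jac=[-0.1808 0.1704]  S=[0.1412]  K=[-1.0305; 0.2031]  nu=[-0.0350]  x^+=[2.7965, 2.9217]  P^+=[1.0612 0.4607; 0.4607 0.6199]
step 3: x^-=[3.8191, 2.9217]  P^-=[1.6596 0.6707; 0.6707 0.6899]  H_jac=[-0.1264 0.1652]  S=[0.1273]  K=[-0.7770; 0.2294]  nu=[2.1070]  x^+=[2.1821, 3.4050]  P^+=[1.5827 0.6934; 0.6934 0.6832]

H_jac[0,0] = -0.1264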